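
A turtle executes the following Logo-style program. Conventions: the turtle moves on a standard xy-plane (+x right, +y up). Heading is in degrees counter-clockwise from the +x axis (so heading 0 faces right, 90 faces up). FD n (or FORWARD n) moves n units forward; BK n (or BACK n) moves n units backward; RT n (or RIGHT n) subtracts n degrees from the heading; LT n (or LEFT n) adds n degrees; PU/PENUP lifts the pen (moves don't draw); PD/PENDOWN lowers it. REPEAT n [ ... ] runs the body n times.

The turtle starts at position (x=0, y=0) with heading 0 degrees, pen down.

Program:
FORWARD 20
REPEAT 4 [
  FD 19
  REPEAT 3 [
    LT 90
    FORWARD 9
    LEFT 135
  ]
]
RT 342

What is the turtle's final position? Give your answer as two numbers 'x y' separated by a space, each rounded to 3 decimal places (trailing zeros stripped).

Answer: 42.728 -36.87

Derivation:
Executing turtle program step by step:
Start: pos=(0,0), heading=0, pen down
FD 20: (0,0) -> (20,0) [heading=0, draw]
REPEAT 4 [
  -- iteration 1/4 --
  FD 19: (20,0) -> (39,0) [heading=0, draw]
  REPEAT 3 [
    -- iteration 1/3 --
    LT 90: heading 0 -> 90
    FD 9: (39,0) -> (39,9) [heading=90, draw]
    LT 135: heading 90 -> 225
    -- iteration 2/3 --
    LT 90: heading 225 -> 315
    FD 9: (39,9) -> (45.364,2.636) [heading=315, draw]
    LT 135: heading 315 -> 90
    -- iteration 3/3 --
    LT 90: heading 90 -> 180
    FD 9: (45.364,2.636) -> (36.364,2.636) [heading=180, draw]
    LT 135: heading 180 -> 315
  ]
  -- iteration 2/4 --
  FD 19: (36.364,2.636) -> (49.799,-10.799) [heading=315, draw]
  REPEAT 3 [
    -- iteration 1/3 --
    LT 90: heading 315 -> 45
    FD 9: (49.799,-10.799) -> (56.163,-4.435) [heading=45, draw]
    LT 135: heading 45 -> 180
    -- iteration 2/3 --
    LT 90: heading 180 -> 270
    FD 9: (56.163,-4.435) -> (56.163,-13.435) [heading=270, draw]
    LT 135: heading 270 -> 45
    -- iteration 3/3 --
    LT 90: heading 45 -> 135
    FD 9: (56.163,-13.435) -> (49.799,-7.071) [heading=135, draw]
    LT 135: heading 135 -> 270
  ]
  -- iteration 3/4 --
  FD 19: (49.799,-7.071) -> (49.799,-26.071) [heading=270, draw]
  REPEAT 3 [
    -- iteration 1/3 --
    LT 90: heading 270 -> 0
    FD 9: (49.799,-26.071) -> (58.799,-26.071) [heading=0, draw]
    LT 135: heading 0 -> 135
    -- iteration 2/3 --
    LT 90: heading 135 -> 225
    FD 9: (58.799,-26.071) -> (52.435,-32.435) [heading=225, draw]
    LT 135: heading 225 -> 0
    -- iteration 3/3 --
    LT 90: heading 0 -> 90
    FD 9: (52.435,-32.435) -> (52.435,-23.435) [heading=90, draw]
    LT 135: heading 90 -> 225
  ]
  -- iteration 4/4 --
  FD 19: (52.435,-23.435) -> (39,-36.87) [heading=225, draw]
  REPEAT 3 [
    -- iteration 1/3 --
    LT 90: heading 225 -> 315
    FD 9: (39,-36.87) -> (45.364,-43.234) [heading=315, draw]
    LT 135: heading 315 -> 90
    -- iteration 2/3 --
    LT 90: heading 90 -> 180
    FD 9: (45.364,-43.234) -> (36.364,-43.234) [heading=180, draw]
    LT 135: heading 180 -> 315
    -- iteration 3/3 --
    LT 90: heading 315 -> 45
    FD 9: (36.364,-43.234) -> (42.728,-36.87) [heading=45, draw]
    LT 135: heading 45 -> 180
  ]
]
RT 342: heading 180 -> 198
Final: pos=(42.728,-36.87), heading=198, 17 segment(s) drawn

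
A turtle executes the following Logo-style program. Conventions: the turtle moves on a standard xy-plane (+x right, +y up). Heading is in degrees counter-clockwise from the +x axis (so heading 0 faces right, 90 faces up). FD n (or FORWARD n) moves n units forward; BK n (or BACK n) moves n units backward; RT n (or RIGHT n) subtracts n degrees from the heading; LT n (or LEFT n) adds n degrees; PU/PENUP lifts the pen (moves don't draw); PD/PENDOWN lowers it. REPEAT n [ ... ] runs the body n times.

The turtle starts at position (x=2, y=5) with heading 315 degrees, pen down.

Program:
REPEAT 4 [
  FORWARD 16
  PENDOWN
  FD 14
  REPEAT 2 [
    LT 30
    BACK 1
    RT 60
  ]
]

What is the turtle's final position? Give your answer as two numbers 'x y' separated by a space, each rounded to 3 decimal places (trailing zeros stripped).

Answer: -33.069 -28.845

Derivation:
Executing turtle program step by step:
Start: pos=(2,5), heading=315, pen down
REPEAT 4 [
  -- iteration 1/4 --
  FD 16: (2,5) -> (13.314,-6.314) [heading=315, draw]
  PD: pen down
  FD 14: (13.314,-6.314) -> (23.213,-16.213) [heading=315, draw]
  REPEAT 2 [
    -- iteration 1/2 --
    LT 30: heading 315 -> 345
    BK 1: (23.213,-16.213) -> (22.247,-15.954) [heading=345, draw]
    RT 60: heading 345 -> 285
    -- iteration 2/2 --
    LT 30: heading 285 -> 315
    BK 1: (22.247,-15.954) -> (21.54,-15.247) [heading=315, draw]
    RT 60: heading 315 -> 255
  ]
  -- iteration 2/4 --
  FD 16: (21.54,-15.247) -> (17.399,-30.702) [heading=255, draw]
  PD: pen down
  FD 14: (17.399,-30.702) -> (13.776,-44.225) [heading=255, draw]
  REPEAT 2 [
    -- iteration 1/2 --
    LT 30: heading 255 -> 285
    BK 1: (13.776,-44.225) -> (13.517,-43.259) [heading=285, draw]
    RT 60: heading 285 -> 225
    -- iteration 2/2 --
    LT 30: heading 225 -> 255
    BK 1: (13.517,-43.259) -> (13.776,-42.293) [heading=255, draw]
    RT 60: heading 255 -> 195
  ]
  -- iteration 3/4 --
  FD 16: (13.776,-42.293) -> (-1.679,-46.434) [heading=195, draw]
  PD: pen down
  FD 14: (-1.679,-46.434) -> (-15.202,-50.058) [heading=195, draw]
  REPEAT 2 [
    -- iteration 1/2 --
    LT 30: heading 195 -> 225
    BK 1: (-15.202,-50.058) -> (-14.495,-49.351) [heading=225, draw]
    RT 60: heading 225 -> 165
    -- iteration 2/2 --
    LT 30: heading 165 -> 195
    BK 1: (-14.495,-49.351) -> (-13.529,-49.092) [heading=195, draw]
    RT 60: heading 195 -> 135
  ]
  -- iteration 4/4 --
  FD 16: (-13.529,-49.092) -> (-24.843,-37.778) [heading=135, draw]
  PD: pen down
  FD 14: (-24.843,-37.778) -> (-34.742,-27.879) [heading=135, draw]
  REPEAT 2 [
    -- iteration 1/2 --
    LT 30: heading 135 -> 165
    BK 1: (-34.742,-27.879) -> (-33.776,-28.137) [heading=165, draw]
    RT 60: heading 165 -> 105
    -- iteration 2/2 --
    LT 30: heading 105 -> 135
    BK 1: (-33.776,-28.137) -> (-33.069,-28.845) [heading=135, draw]
    RT 60: heading 135 -> 75
  ]
]
Final: pos=(-33.069,-28.845), heading=75, 16 segment(s) drawn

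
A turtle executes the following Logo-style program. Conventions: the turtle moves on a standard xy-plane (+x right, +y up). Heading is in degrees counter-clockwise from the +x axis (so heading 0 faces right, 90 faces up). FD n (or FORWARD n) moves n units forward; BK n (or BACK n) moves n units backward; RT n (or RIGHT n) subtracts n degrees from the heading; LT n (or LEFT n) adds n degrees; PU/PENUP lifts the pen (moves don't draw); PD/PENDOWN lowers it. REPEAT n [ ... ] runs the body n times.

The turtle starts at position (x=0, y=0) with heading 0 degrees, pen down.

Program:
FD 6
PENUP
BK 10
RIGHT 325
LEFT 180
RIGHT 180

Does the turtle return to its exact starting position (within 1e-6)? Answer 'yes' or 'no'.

Answer: no

Derivation:
Executing turtle program step by step:
Start: pos=(0,0), heading=0, pen down
FD 6: (0,0) -> (6,0) [heading=0, draw]
PU: pen up
BK 10: (6,0) -> (-4,0) [heading=0, move]
RT 325: heading 0 -> 35
LT 180: heading 35 -> 215
RT 180: heading 215 -> 35
Final: pos=(-4,0), heading=35, 1 segment(s) drawn

Start position: (0, 0)
Final position: (-4, 0)
Distance = 4; >= 1e-6 -> NOT closed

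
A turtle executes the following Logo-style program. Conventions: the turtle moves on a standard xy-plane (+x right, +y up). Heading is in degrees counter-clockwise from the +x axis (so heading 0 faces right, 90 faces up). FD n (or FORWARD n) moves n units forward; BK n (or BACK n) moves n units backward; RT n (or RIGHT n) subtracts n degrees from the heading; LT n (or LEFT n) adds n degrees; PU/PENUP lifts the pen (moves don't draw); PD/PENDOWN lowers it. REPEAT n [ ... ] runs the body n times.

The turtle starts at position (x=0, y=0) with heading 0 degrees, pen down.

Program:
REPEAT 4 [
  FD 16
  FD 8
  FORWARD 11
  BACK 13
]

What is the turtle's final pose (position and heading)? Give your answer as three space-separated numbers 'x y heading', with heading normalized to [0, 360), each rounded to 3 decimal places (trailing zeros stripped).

Answer: 88 0 0

Derivation:
Executing turtle program step by step:
Start: pos=(0,0), heading=0, pen down
REPEAT 4 [
  -- iteration 1/4 --
  FD 16: (0,0) -> (16,0) [heading=0, draw]
  FD 8: (16,0) -> (24,0) [heading=0, draw]
  FD 11: (24,0) -> (35,0) [heading=0, draw]
  BK 13: (35,0) -> (22,0) [heading=0, draw]
  -- iteration 2/4 --
  FD 16: (22,0) -> (38,0) [heading=0, draw]
  FD 8: (38,0) -> (46,0) [heading=0, draw]
  FD 11: (46,0) -> (57,0) [heading=0, draw]
  BK 13: (57,0) -> (44,0) [heading=0, draw]
  -- iteration 3/4 --
  FD 16: (44,0) -> (60,0) [heading=0, draw]
  FD 8: (60,0) -> (68,0) [heading=0, draw]
  FD 11: (68,0) -> (79,0) [heading=0, draw]
  BK 13: (79,0) -> (66,0) [heading=0, draw]
  -- iteration 4/4 --
  FD 16: (66,0) -> (82,0) [heading=0, draw]
  FD 8: (82,0) -> (90,0) [heading=0, draw]
  FD 11: (90,0) -> (101,0) [heading=0, draw]
  BK 13: (101,0) -> (88,0) [heading=0, draw]
]
Final: pos=(88,0), heading=0, 16 segment(s) drawn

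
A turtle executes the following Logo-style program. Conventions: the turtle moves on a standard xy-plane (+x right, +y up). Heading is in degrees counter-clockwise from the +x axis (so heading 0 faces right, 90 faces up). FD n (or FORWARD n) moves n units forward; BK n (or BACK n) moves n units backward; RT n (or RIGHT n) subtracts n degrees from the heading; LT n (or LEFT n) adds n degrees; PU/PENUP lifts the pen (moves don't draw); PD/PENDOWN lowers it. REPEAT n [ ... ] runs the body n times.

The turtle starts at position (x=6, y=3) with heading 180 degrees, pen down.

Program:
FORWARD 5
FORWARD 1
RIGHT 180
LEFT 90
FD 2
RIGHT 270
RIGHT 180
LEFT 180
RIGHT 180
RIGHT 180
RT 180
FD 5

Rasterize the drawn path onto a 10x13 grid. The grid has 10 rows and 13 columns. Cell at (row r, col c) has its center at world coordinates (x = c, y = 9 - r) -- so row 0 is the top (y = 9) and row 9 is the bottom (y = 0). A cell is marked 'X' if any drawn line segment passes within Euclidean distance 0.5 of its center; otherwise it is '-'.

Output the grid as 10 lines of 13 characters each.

Segment 0: (6,3) -> (1,3)
Segment 1: (1,3) -> (0,3)
Segment 2: (0,3) -> (0,5)
Segment 3: (0,5) -> (5,5)

Answer: -------------
-------------
-------------
-------------
XXXXXX-------
X------------
XXXXXXX------
-------------
-------------
-------------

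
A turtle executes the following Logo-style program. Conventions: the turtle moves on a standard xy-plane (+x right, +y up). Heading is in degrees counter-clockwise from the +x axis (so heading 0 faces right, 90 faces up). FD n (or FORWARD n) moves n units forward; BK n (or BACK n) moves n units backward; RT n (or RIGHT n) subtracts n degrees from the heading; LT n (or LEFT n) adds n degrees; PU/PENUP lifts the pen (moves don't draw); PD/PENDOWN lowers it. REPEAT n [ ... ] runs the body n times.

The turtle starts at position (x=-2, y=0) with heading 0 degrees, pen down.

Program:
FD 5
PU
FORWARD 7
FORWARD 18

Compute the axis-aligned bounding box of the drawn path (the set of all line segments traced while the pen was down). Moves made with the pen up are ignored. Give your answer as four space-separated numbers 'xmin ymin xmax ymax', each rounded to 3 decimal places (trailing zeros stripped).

Executing turtle program step by step:
Start: pos=(-2,0), heading=0, pen down
FD 5: (-2,0) -> (3,0) [heading=0, draw]
PU: pen up
FD 7: (3,0) -> (10,0) [heading=0, move]
FD 18: (10,0) -> (28,0) [heading=0, move]
Final: pos=(28,0), heading=0, 1 segment(s) drawn

Segment endpoints: x in {-2, 3}, y in {0}
xmin=-2, ymin=0, xmax=3, ymax=0

Answer: -2 0 3 0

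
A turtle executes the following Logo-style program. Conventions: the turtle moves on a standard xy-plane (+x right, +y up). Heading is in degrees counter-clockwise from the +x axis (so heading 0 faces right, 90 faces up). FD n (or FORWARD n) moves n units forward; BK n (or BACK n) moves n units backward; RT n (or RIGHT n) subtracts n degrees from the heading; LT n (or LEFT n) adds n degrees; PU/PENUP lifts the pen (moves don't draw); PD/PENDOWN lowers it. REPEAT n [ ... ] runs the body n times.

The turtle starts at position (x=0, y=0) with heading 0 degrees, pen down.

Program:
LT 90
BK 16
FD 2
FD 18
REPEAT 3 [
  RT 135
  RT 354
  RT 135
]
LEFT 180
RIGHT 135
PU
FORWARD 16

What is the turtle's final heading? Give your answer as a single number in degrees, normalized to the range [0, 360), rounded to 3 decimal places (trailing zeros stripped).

Answer: 63

Derivation:
Executing turtle program step by step:
Start: pos=(0,0), heading=0, pen down
LT 90: heading 0 -> 90
BK 16: (0,0) -> (0,-16) [heading=90, draw]
FD 2: (0,-16) -> (0,-14) [heading=90, draw]
FD 18: (0,-14) -> (0,4) [heading=90, draw]
REPEAT 3 [
  -- iteration 1/3 --
  RT 135: heading 90 -> 315
  RT 354: heading 315 -> 321
  RT 135: heading 321 -> 186
  -- iteration 2/3 --
  RT 135: heading 186 -> 51
  RT 354: heading 51 -> 57
  RT 135: heading 57 -> 282
  -- iteration 3/3 --
  RT 135: heading 282 -> 147
  RT 354: heading 147 -> 153
  RT 135: heading 153 -> 18
]
LT 180: heading 18 -> 198
RT 135: heading 198 -> 63
PU: pen up
FD 16: (0,4) -> (7.264,18.256) [heading=63, move]
Final: pos=(7.264,18.256), heading=63, 3 segment(s) drawn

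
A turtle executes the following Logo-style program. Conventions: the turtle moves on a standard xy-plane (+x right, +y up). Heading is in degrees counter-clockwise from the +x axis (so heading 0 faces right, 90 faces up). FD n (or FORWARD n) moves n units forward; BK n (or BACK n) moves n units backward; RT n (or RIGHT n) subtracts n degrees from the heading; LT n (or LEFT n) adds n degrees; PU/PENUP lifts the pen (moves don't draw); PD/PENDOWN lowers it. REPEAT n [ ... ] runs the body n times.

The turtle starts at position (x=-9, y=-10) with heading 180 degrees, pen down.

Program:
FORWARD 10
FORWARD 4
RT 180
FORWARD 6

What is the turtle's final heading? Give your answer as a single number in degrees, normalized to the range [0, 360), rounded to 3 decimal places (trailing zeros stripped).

Answer: 0

Derivation:
Executing turtle program step by step:
Start: pos=(-9,-10), heading=180, pen down
FD 10: (-9,-10) -> (-19,-10) [heading=180, draw]
FD 4: (-19,-10) -> (-23,-10) [heading=180, draw]
RT 180: heading 180 -> 0
FD 6: (-23,-10) -> (-17,-10) [heading=0, draw]
Final: pos=(-17,-10), heading=0, 3 segment(s) drawn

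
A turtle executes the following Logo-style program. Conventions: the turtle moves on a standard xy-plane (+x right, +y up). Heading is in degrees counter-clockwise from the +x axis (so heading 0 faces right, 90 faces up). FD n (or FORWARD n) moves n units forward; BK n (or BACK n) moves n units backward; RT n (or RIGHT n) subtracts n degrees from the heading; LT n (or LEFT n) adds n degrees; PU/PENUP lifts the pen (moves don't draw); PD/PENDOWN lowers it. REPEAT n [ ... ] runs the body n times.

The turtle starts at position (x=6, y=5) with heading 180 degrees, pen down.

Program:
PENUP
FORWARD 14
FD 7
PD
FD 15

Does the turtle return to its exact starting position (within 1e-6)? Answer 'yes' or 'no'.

Answer: no

Derivation:
Executing turtle program step by step:
Start: pos=(6,5), heading=180, pen down
PU: pen up
FD 14: (6,5) -> (-8,5) [heading=180, move]
FD 7: (-8,5) -> (-15,5) [heading=180, move]
PD: pen down
FD 15: (-15,5) -> (-30,5) [heading=180, draw]
Final: pos=(-30,5), heading=180, 1 segment(s) drawn

Start position: (6, 5)
Final position: (-30, 5)
Distance = 36; >= 1e-6 -> NOT closed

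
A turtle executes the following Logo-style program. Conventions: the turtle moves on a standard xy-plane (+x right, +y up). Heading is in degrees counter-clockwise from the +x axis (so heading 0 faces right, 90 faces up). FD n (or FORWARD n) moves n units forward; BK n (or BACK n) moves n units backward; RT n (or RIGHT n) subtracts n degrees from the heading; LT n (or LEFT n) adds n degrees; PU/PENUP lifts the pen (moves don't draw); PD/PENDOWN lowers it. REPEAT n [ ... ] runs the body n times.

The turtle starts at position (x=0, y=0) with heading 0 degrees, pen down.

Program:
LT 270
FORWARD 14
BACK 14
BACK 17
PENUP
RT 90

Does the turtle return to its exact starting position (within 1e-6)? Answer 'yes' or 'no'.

Answer: no

Derivation:
Executing turtle program step by step:
Start: pos=(0,0), heading=0, pen down
LT 270: heading 0 -> 270
FD 14: (0,0) -> (0,-14) [heading=270, draw]
BK 14: (0,-14) -> (0,0) [heading=270, draw]
BK 17: (0,0) -> (0,17) [heading=270, draw]
PU: pen up
RT 90: heading 270 -> 180
Final: pos=(0,17), heading=180, 3 segment(s) drawn

Start position: (0, 0)
Final position: (0, 17)
Distance = 17; >= 1e-6 -> NOT closed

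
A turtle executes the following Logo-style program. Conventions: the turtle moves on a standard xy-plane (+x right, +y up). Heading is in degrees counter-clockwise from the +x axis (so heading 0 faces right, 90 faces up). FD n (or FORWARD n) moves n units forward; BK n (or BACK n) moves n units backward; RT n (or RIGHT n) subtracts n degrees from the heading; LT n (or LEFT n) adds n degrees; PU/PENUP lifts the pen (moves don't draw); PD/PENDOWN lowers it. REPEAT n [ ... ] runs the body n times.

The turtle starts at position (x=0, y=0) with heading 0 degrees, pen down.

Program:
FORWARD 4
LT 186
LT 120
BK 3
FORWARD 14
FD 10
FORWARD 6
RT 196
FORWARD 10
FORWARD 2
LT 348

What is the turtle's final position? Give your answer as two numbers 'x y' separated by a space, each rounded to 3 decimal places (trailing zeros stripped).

Executing turtle program step by step:
Start: pos=(0,0), heading=0, pen down
FD 4: (0,0) -> (4,0) [heading=0, draw]
LT 186: heading 0 -> 186
LT 120: heading 186 -> 306
BK 3: (4,0) -> (2.237,2.427) [heading=306, draw]
FD 14: (2.237,2.427) -> (10.466,-8.899) [heading=306, draw]
FD 10: (10.466,-8.899) -> (16.343,-16.989) [heading=306, draw]
FD 6: (16.343,-16.989) -> (19.87,-21.843) [heading=306, draw]
RT 196: heading 306 -> 110
FD 10: (19.87,-21.843) -> (16.45,-12.447) [heading=110, draw]
FD 2: (16.45,-12.447) -> (15.766,-10.567) [heading=110, draw]
LT 348: heading 110 -> 98
Final: pos=(15.766,-10.567), heading=98, 7 segment(s) drawn

Answer: 15.766 -10.567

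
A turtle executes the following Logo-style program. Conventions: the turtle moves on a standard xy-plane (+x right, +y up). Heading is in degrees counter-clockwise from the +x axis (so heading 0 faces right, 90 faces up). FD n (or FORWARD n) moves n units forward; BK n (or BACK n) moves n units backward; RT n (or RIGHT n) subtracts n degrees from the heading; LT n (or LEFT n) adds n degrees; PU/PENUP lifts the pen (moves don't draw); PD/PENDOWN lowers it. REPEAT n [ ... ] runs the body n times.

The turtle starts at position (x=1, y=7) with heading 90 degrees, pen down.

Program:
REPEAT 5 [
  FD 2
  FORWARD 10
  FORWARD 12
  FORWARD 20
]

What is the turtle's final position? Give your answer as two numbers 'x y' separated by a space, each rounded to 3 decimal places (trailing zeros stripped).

Answer: 1 227

Derivation:
Executing turtle program step by step:
Start: pos=(1,7), heading=90, pen down
REPEAT 5 [
  -- iteration 1/5 --
  FD 2: (1,7) -> (1,9) [heading=90, draw]
  FD 10: (1,9) -> (1,19) [heading=90, draw]
  FD 12: (1,19) -> (1,31) [heading=90, draw]
  FD 20: (1,31) -> (1,51) [heading=90, draw]
  -- iteration 2/5 --
  FD 2: (1,51) -> (1,53) [heading=90, draw]
  FD 10: (1,53) -> (1,63) [heading=90, draw]
  FD 12: (1,63) -> (1,75) [heading=90, draw]
  FD 20: (1,75) -> (1,95) [heading=90, draw]
  -- iteration 3/5 --
  FD 2: (1,95) -> (1,97) [heading=90, draw]
  FD 10: (1,97) -> (1,107) [heading=90, draw]
  FD 12: (1,107) -> (1,119) [heading=90, draw]
  FD 20: (1,119) -> (1,139) [heading=90, draw]
  -- iteration 4/5 --
  FD 2: (1,139) -> (1,141) [heading=90, draw]
  FD 10: (1,141) -> (1,151) [heading=90, draw]
  FD 12: (1,151) -> (1,163) [heading=90, draw]
  FD 20: (1,163) -> (1,183) [heading=90, draw]
  -- iteration 5/5 --
  FD 2: (1,183) -> (1,185) [heading=90, draw]
  FD 10: (1,185) -> (1,195) [heading=90, draw]
  FD 12: (1,195) -> (1,207) [heading=90, draw]
  FD 20: (1,207) -> (1,227) [heading=90, draw]
]
Final: pos=(1,227), heading=90, 20 segment(s) drawn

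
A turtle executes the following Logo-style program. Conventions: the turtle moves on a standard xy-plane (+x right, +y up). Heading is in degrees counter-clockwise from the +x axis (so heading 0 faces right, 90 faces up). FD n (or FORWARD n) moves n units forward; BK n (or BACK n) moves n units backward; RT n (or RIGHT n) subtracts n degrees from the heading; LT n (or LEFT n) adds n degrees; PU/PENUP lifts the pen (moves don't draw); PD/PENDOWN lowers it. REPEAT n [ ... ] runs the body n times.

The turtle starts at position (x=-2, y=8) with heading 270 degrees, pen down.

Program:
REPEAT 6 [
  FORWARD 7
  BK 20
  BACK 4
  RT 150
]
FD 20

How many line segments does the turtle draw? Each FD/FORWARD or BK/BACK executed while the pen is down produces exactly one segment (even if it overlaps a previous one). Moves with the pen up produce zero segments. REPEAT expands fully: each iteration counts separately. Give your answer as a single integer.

Executing turtle program step by step:
Start: pos=(-2,8), heading=270, pen down
REPEAT 6 [
  -- iteration 1/6 --
  FD 7: (-2,8) -> (-2,1) [heading=270, draw]
  BK 20: (-2,1) -> (-2,21) [heading=270, draw]
  BK 4: (-2,21) -> (-2,25) [heading=270, draw]
  RT 150: heading 270 -> 120
  -- iteration 2/6 --
  FD 7: (-2,25) -> (-5.5,31.062) [heading=120, draw]
  BK 20: (-5.5,31.062) -> (4.5,13.742) [heading=120, draw]
  BK 4: (4.5,13.742) -> (6.5,10.278) [heading=120, draw]
  RT 150: heading 120 -> 330
  -- iteration 3/6 --
  FD 7: (6.5,10.278) -> (12.562,6.778) [heading=330, draw]
  BK 20: (12.562,6.778) -> (-4.758,16.778) [heading=330, draw]
  BK 4: (-4.758,16.778) -> (-8.222,18.778) [heading=330, draw]
  RT 150: heading 330 -> 180
  -- iteration 4/6 --
  FD 7: (-8.222,18.778) -> (-15.222,18.778) [heading=180, draw]
  BK 20: (-15.222,18.778) -> (4.778,18.778) [heading=180, draw]
  BK 4: (4.778,18.778) -> (8.778,18.778) [heading=180, draw]
  RT 150: heading 180 -> 30
  -- iteration 5/6 --
  FD 7: (8.778,18.778) -> (14.84,22.278) [heading=30, draw]
  BK 20: (14.84,22.278) -> (-2.481,12.278) [heading=30, draw]
  BK 4: (-2.481,12.278) -> (-5.945,10.278) [heading=30, draw]
  RT 150: heading 30 -> 240
  -- iteration 6/6 --
  FD 7: (-5.945,10.278) -> (-9.445,4.215) [heading=240, draw]
  BK 20: (-9.445,4.215) -> (0.555,21.536) [heading=240, draw]
  BK 4: (0.555,21.536) -> (2.555,25) [heading=240, draw]
  RT 150: heading 240 -> 90
]
FD 20: (2.555,25) -> (2.555,45) [heading=90, draw]
Final: pos=(2.555,45), heading=90, 19 segment(s) drawn
Segments drawn: 19

Answer: 19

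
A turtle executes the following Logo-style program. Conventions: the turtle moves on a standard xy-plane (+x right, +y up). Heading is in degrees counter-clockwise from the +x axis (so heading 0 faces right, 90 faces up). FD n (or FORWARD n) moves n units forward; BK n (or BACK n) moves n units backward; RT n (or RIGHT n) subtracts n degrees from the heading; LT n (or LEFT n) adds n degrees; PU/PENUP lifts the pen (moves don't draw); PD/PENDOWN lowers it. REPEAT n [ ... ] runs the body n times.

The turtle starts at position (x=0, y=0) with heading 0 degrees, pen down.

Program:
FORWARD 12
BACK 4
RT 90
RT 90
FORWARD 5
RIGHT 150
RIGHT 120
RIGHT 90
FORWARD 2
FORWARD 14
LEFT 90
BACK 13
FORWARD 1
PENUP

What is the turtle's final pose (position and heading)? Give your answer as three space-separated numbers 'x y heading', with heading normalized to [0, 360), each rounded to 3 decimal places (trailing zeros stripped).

Answer: -13 12 270

Derivation:
Executing turtle program step by step:
Start: pos=(0,0), heading=0, pen down
FD 12: (0,0) -> (12,0) [heading=0, draw]
BK 4: (12,0) -> (8,0) [heading=0, draw]
RT 90: heading 0 -> 270
RT 90: heading 270 -> 180
FD 5: (8,0) -> (3,0) [heading=180, draw]
RT 150: heading 180 -> 30
RT 120: heading 30 -> 270
RT 90: heading 270 -> 180
FD 2: (3,0) -> (1,0) [heading=180, draw]
FD 14: (1,0) -> (-13,0) [heading=180, draw]
LT 90: heading 180 -> 270
BK 13: (-13,0) -> (-13,13) [heading=270, draw]
FD 1: (-13,13) -> (-13,12) [heading=270, draw]
PU: pen up
Final: pos=(-13,12), heading=270, 7 segment(s) drawn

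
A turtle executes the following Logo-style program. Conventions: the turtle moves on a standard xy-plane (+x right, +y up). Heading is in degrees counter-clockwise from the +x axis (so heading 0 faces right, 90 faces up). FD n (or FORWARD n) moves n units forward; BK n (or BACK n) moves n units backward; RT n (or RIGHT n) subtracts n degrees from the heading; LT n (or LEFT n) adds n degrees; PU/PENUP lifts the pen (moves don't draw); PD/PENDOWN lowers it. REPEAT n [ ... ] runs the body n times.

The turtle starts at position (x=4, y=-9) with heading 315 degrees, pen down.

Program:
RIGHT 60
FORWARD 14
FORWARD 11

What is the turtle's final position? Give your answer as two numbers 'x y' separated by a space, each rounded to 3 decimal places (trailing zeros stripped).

Executing turtle program step by step:
Start: pos=(4,-9), heading=315, pen down
RT 60: heading 315 -> 255
FD 14: (4,-9) -> (0.377,-22.523) [heading=255, draw]
FD 11: (0.377,-22.523) -> (-2.47,-33.148) [heading=255, draw]
Final: pos=(-2.47,-33.148), heading=255, 2 segment(s) drawn

Answer: -2.47 -33.148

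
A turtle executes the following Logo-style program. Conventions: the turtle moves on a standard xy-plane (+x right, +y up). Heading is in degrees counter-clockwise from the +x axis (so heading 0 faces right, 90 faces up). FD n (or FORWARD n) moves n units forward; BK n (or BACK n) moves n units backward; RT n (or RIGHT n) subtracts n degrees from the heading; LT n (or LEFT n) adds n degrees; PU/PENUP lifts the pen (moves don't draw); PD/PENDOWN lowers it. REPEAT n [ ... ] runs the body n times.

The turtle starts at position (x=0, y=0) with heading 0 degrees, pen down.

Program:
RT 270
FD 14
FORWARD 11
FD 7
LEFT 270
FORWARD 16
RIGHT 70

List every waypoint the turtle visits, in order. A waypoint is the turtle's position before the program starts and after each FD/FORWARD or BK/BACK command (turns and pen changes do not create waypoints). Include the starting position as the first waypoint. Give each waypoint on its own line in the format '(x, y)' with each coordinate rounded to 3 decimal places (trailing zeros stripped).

Answer: (0, 0)
(0, 14)
(0, 25)
(0, 32)
(16, 32)

Derivation:
Executing turtle program step by step:
Start: pos=(0,0), heading=0, pen down
RT 270: heading 0 -> 90
FD 14: (0,0) -> (0,14) [heading=90, draw]
FD 11: (0,14) -> (0,25) [heading=90, draw]
FD 7: (0,25) -> (0,32) [heading=90, draw]
LT 270: heading 90 -> 0
FD 16: (0,32) -> (16,32) [heading=0, draw]
RT 70: heading 0 -> 290
Final: pos=(16,32), heading=290, 4 segment(s) drawn
Waypoints (5 total):
(0, 0)
(0, 14)
(0, 25)
(0, 32)
(16, 32)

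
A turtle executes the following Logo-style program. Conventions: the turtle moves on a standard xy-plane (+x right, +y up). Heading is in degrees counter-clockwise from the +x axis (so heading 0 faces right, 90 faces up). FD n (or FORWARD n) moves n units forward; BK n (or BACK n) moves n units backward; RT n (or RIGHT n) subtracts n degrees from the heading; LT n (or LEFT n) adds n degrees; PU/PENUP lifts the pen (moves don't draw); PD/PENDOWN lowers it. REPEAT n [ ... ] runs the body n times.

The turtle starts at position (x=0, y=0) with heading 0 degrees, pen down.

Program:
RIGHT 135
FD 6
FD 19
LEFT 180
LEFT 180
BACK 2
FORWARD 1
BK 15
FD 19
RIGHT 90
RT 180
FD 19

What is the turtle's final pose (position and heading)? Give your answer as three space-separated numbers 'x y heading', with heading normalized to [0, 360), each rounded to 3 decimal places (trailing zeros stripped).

Executing turtle program step by step:
Start: pos=(0,0), heading=0, pen down
RT 135: heading 0 -> 225
FD 6: (0,0) -> (-4.243,-4.243) [heading=225, draw]
FD 19: (-4.243,-4.243) -> (-17.678,-17.678) [heading=225, draw]
LT 180: heading 225 -> 45
LT 180: heading 45 -> 225
BK 2: (-17.678,-17.678) -> (-16.263,-16.263) [heading=225, draw]
FD 1: (-16.263,-16.263) -> (-16.971,-16.971) [heading=225, draw]
BK 15: (-16.971,-16.971) -> (-6.364,-6.364) [heading=225, draw]
FD 19: (-6.364,-6.364) -> (-19.799,-19.799) [heading=225, draw]
RT 90: heading 225 -> 135
RT 180: heading 135 -> 315
FD 19: (-19.799,-19.799) -> (-6.364,-33.234) [heading=315, draw]
Final: pos=(-6.364,-33.234), heading=315, 7 segment(s) drawn

Answer: -6.364 -33.234 315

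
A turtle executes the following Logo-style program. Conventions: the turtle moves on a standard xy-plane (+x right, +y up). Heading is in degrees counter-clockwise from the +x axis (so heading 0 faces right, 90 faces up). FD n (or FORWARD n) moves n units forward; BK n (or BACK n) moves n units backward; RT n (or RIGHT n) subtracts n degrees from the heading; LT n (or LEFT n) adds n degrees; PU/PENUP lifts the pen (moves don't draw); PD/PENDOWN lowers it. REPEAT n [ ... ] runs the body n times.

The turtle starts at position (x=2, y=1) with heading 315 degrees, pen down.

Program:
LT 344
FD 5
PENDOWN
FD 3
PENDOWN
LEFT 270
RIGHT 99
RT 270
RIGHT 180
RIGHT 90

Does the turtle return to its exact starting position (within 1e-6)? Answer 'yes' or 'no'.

Answer: no

Derivation:
Executing turtle program step by step:
Start: pos=(2,1), heading=315, pen down
LT 344: heading 315 -> 299
FD 5: (2,1) -> (4.424,-3.373) [heading=299, draw]
PD: pen down
FD 3: (4.424,-3.373) -> (5.878,-5.997) [heading=299, draw]
PD: pen down
LT 270: heading 299 -> 209
RT 99: heading 209 -> 110
RT 270: heading 110 -> 200
RT 180: heading 200 -> 20
RT 90: heading 20 -> 290
Final: pos=(5.878,-5.997), heading=290, 2 segment(s) drawn

Start position: (2, 1)
Final position: (5.878, -5.997)
Distance = 8; >= 1e-6 -> NOT closed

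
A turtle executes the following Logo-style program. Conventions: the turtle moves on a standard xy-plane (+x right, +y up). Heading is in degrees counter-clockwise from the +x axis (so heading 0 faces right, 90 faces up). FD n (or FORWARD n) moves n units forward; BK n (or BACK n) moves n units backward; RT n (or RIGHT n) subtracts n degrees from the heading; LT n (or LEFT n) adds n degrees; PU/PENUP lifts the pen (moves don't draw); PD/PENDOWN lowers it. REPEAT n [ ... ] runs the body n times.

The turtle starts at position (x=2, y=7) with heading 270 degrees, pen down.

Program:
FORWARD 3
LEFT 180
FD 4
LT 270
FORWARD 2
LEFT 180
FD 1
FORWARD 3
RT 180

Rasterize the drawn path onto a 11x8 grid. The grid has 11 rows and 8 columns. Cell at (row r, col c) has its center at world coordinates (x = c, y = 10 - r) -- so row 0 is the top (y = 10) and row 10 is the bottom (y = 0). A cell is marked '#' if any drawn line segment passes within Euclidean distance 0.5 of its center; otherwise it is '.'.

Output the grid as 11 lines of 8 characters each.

Answer: ........
........
#####...
..#.....
..#.....
..#.....
..#.....
........
........
........
........

Derivation:
Segment 0: (2,7) -> (2,4)
Segment 1: (2,4) -> (2,8)
Segment 2: (2,8) -> (4,8)
Segment 3: (4,8) -> (3,8)
Segment 4: (3,8) -> (0,8)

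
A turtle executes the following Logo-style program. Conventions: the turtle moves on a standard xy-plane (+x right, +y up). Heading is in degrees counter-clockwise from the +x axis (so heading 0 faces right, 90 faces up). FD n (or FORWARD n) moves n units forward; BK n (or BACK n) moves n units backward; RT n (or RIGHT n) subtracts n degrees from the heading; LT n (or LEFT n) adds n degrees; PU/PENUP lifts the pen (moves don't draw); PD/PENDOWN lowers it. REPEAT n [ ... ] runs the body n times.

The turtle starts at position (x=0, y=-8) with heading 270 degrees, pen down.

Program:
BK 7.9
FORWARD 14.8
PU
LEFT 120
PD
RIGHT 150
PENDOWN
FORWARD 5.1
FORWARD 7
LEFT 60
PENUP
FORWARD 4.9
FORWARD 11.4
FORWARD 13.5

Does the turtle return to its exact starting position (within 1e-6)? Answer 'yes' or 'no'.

Executing turtle program step by step:
Start: pos=(0,-8), heading=270, pen down
BK 7.9: (0,-8) -> (0,-0.1) [heading=270, draw]
FD 14.8: (0,-0.1) -> (0,-14.9) [heading=270, draw]
PU: pen up
LT 120: heading 270 -> 30
PD: pen down
RT 150: heading 30 -> 240
PD: pen down
FD 5.1: (0,-14.9) -> (-2.55,-19.317) [heading=240, draw]
FD 7: (-2.55,-19.317) -> (-6.05,-25.379) [heading=240, draw]
LT 60: heading 240 -> 300
PU: pen up
FD 4.9: (-6.05,-25.379) -> (-3.6,-29.622) [heading=300, move]
FD 11.4: (-3.6,-29.622) -> (2.1,-39.495) [heading=300, move]
FD 13.5: (2.1,-39.495) -> (8.85,-51.186) [heading=300, move]
Final: pos=(8.85,-51.186), heading=300, 4 segment(s) drawn

Start position: (0, -8)
Final position: (8.85, -51.186)
Distance = 44.084; >= 1e-6 -> NOT closed

Answer: no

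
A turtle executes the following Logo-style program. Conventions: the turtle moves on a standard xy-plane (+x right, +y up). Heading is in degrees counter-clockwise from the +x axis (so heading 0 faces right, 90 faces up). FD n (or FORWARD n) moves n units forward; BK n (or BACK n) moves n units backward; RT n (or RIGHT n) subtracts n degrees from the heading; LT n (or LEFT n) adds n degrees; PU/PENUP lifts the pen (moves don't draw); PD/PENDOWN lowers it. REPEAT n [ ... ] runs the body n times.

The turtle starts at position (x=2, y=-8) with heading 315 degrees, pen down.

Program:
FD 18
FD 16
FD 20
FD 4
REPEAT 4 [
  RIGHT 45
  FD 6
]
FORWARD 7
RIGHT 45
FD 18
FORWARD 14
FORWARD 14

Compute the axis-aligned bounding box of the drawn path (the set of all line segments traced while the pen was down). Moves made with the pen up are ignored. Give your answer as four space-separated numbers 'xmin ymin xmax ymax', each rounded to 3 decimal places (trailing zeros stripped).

Executing turtle program step by step:
Start: pos=(2,-8), heading=315, pen down
FD 18: (2,-8) -> (14.728,-20.728) [heading=315, draw]
FD 16: (14.728,-20.728) -> (26.042,-32.042) [heading=315, draw]
FD 20: (26.042,-32.042) -> (40.184,-46.184) [heading=315, draw]
FD 4: (40.184,-46.184) -> (43.012,-49.012) [heading=315, draw]
REPEAT 4 [
  -- iteration 1/4 --
  RT 45: heading 315 -> 270
  FD 6: (43.012,-49.012) -> (43.012,-55.012) [heading=270, draw]
  -- iteration 2/4 --
  RT 45: heading 270 -> 225
  FD 6: (43.012,-55.012) -> (38.77,-59.255) [heading=225, draw]
  -- iteration 3/4 --
  RT 45: heading 225 -> 180
  FD 6: (38.77,-59.255) -> (32.77,-59.255) [heading=180, draw]
  -- iteration 4/4 --
  RT 45: heading 180 -> 135
  FD 6: (32.77,-59.255) -> (28.527,-55.012) [heading=135, draw]
]
FD 7: (28.527,-55.012) -> (23.577,-50.062) [heading=135, draw]
RT 45: heading 135 -> 90
FD 18: (23.577,-50.062) -> (23.577,-32.062) [heading=90, draw]
FD 14: (23.577,-32.062) -> (23.577,-18.062) [heading=90, draw]
FD 14: (23.577,-18.062) -> (23.577,-4.062) [heading=90, draw]
Final: pos=(23.577,-4.062), heading=90, 12 segment(s) drawn

Segment endpoints: x in {2, 14.728, 23.577, 26.042, 28.527, 32.77, 38.77, 40.184, 43.012}, y in {-59.255, -55.012, -50.062, -49.012, -46.184, -32.062, -32.042, -20.728, -18.062, -8, -4.062}
xmin=2, ymin=-59.255, xmax=43.012, ymax=-4.062

Answer: 2 -59.255 43.012 -4.062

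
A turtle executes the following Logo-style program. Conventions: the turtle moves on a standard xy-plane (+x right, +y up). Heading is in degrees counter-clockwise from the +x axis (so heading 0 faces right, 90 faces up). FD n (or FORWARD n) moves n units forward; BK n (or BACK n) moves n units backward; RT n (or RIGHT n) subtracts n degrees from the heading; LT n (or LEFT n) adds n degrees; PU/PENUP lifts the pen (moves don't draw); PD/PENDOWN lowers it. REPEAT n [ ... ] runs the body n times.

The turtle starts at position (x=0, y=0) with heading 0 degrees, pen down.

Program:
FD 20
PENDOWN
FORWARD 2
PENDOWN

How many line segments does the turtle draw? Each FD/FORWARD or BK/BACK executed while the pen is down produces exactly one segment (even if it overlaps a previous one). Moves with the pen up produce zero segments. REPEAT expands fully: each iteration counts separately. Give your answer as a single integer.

Answer: 2

Derivation:
Executing turtle program step by step:
Start: pos=(0,0), heading=0, pen down
FD 20: (0,0) -> (20,0) [heading=0, draw]
PD: pen down
FD 2: (20,0) -> (22,0) [heading=0, draw]
PD: pen down
Final: pos=(22,0), heading=0, 2 segment(s) drawn
Segments drawn: 2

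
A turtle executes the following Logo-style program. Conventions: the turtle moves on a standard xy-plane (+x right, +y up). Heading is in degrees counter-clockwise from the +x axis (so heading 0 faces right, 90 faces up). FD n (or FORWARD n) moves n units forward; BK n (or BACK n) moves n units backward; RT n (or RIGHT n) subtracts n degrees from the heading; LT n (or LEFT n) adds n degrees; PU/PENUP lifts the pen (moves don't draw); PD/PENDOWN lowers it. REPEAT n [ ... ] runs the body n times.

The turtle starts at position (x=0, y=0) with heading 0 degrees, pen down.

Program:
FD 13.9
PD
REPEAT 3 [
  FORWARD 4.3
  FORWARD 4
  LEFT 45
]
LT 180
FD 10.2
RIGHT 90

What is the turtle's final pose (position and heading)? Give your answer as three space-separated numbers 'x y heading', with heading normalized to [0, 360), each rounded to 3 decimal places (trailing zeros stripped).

Executing turtle program step by step:
Start: pos=(0,0), heading=0, pen down
FD 13.9: (0,0) -> (13.9,0) [heading=0, draw]
PD: pen down
REPEAT 3 [
  -- iteration 1/3 --
  FD 4.3: (13.9,0) -> (18.2,0) [heading=0, draw]
  FD 4: (18.2,0) -> (22.2,0) [heading=0, draw]
  LT 45: heading 0 -> 45
  -- iteration 2/3 --
  FD 4.3: (22.2,0) -> (25.241,3.041) [heading=45, draw]
  FD 4: (25.241,3.041) -> (28.069,5.869) [heading=45, draw]
  LT 45: heading 45 -> 90
  -- iteration 3/3 --
  FD 4.3: (28.069,5.869) -> (28.069,10.169) [heading=90, draw]
  FD 4: (28.069,10.169) -> (28.069,14.169) [heading=90, draw]
  LT 45: heading 90 -> 135
]
LT 180: heading 135 -> 315
FD 10.2: (28.069,14.169) -> (35.281,6.956) [heading=315, draw]
RT 90: heading 315 -> 225
Final: pos=(35.281,6.956), heading=225, 8 segment(s) drawn

Answer: 35.281 6.956 225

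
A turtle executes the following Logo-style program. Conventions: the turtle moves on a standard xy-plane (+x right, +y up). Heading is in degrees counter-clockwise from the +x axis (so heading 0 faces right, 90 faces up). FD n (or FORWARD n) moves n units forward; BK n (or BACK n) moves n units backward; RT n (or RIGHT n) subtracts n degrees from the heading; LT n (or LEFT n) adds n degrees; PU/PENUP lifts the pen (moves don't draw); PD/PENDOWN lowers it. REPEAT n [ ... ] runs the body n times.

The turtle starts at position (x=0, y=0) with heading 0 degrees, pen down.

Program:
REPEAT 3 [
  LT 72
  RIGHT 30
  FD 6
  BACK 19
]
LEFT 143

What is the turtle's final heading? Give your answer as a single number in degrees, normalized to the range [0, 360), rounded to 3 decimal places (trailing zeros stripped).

Executing turtle program step by step:
Start: pos=(0,0), heading=0, pen down
REPEAT 3 [
  -- iteration 1/3 --
  LT 72: heading 0 -> 72
  RT 30: heading 72 -> 42
  FD 6: (0,0) -> (4.459,4.015) [heading=42, draw]
  BK 19: (4.459,4.015) -> (-9.661,-8.699) [heading=42, draw]
  -- iteration 2/3 --
  LT 72: heading 42 -> 114
  RT 30: heading 114 -> 84
  FD 6: (-9.661,-8.699) -> (-9.034,-2.732) [heading=84, draw]
  BK 19: (-9.034,-2.732) -> (-11.02,-21.627) [heading=84, draw]
  -- iteration 3/3 --
  LT 72: heading 84 -> 156
  RT 30: heading 156 -> 126
  FD 6: (-11.02,-21.627) -> (-14.546,-16.773) [heading=126, draw]
  BK 19: (-14.546,-16.773) -> (-3.379,-32.145) [heading=126, draw]
]
LT 143: heading 126 -> 269
Final: pos=(-3.379,-32.145), heading=269, 6 segment(s) drawn

Answer: 269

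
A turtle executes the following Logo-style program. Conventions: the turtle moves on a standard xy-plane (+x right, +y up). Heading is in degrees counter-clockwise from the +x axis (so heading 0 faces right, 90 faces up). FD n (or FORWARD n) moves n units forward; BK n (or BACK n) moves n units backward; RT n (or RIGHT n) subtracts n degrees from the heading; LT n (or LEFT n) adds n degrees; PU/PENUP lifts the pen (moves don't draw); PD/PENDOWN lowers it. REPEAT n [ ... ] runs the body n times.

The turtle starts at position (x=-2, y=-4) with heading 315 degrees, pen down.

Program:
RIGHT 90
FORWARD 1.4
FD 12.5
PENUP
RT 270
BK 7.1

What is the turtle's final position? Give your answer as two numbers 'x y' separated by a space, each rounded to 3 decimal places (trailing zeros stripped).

Answer: -16.849 -8.808

Derivation:
Executing turtle program step by step:
Start: pos=(-2,-4), heading=315, pen down
RT 90: heading 315 -> 225
FD 1.4: (-2,-4) -> (-2.99,-4.99) [heading=225, draw]
FD 12.5: (-2.99,-4.99) -> (-11.829,-13.829) [heading=225, draw]
PU: pen up
RT 270: heading 225 -> 315
BK 7.1: (-11.829,-13.829) -> (-16.849,-8.808) [heading=315, move]
Final: pos=(-16.849,-8.808), heading=315, 2 segment(s) drawn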